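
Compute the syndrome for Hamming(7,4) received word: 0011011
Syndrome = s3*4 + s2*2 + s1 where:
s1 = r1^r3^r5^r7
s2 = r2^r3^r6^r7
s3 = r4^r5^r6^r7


s1=0, s2=1, s3=1

Syndrome = 6 (error at position 6)


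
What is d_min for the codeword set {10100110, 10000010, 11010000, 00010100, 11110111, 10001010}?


Comparing all pairs, minimum distance: 1
Can detect 0 errors, correct 0 errors

1


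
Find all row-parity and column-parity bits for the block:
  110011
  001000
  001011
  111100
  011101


Row parities: 01100
Column parities: 010001

Row P: 01100, Col P: 010001, Corner: 0


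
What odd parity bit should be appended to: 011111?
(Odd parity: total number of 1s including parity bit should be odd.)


Number of 1s in data: 5
Parity bit: 0

0


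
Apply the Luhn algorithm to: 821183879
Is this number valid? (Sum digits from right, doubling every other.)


Luhn sum = 51
51 mod 10 = 1

Invalid (Luhn sum mod 10 = 1)


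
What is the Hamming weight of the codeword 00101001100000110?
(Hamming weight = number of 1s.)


Counting 1s in 00101001100000110

6


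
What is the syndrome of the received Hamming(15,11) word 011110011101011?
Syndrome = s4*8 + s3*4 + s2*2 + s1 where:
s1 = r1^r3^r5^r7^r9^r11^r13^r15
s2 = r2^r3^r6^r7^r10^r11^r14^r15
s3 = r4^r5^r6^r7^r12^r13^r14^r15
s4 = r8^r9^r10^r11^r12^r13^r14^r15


s1=0, s2=1, s3=1, s4=0

Syndrome = 6 (error at position 6)


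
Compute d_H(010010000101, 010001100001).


XOR: 000011100100
Count of 1s: 4

4


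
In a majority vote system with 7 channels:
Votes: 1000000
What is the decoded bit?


Ones: 1 out of 7
Threshold: 4

0 (1/7 voted 1)


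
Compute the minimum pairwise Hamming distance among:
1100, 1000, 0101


Comparing all pairs, minimum distance: 1
Can detect 0 errors, correct 0 errors

1


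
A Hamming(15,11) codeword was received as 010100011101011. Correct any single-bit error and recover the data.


Syndrome = 0: no error detected

Data: 00001101011 (no errors)


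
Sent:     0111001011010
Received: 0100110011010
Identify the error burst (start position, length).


XOR: 0011111000000

Burst at position 2, length 5


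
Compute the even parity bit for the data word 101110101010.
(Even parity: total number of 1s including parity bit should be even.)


Number of 1s in data: 7
Parity bit: 1

1


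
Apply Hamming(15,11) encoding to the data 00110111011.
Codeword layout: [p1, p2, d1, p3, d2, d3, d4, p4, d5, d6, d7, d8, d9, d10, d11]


Parity bits: p1=1, p2=0, p3=1, p4=1

100101110111011


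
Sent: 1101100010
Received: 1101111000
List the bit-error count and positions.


XOR: 0000011010

3 error(s) at position(s): 5, 6, 8


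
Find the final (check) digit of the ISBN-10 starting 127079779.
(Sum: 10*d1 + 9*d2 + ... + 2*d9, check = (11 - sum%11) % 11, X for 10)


Weighted sum: 238
238 mod 11 = 7

Check digit: 4


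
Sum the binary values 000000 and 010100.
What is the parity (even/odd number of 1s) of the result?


000000 = 0
010100 = 20
Sum = 20 = 10100
1s count = 2

even parity (2 ones in 10100)


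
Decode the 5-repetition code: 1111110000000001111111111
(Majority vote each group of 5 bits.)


Groups: 11111, 10000, 00000, 11111, 11111
Majority votes: 10011

10011


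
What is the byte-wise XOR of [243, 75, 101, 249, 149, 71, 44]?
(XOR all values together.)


XOR chain: 243 ^ 75 ^ 101 ^ 249 ^ 149 ^ 71 ^ 44 = 218

218


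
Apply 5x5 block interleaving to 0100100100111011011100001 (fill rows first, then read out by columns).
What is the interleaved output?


Matrix:
  01001
  00100
  11101
  10111
  00001
Read columns: 0011010100011100001010111

0011010100011100001010111


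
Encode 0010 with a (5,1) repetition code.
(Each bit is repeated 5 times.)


Each bit -> 5 copies

00000000001111100000


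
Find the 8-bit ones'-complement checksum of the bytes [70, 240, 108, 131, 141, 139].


Sum = 829 mod 256 = 61
Complement = 194

194


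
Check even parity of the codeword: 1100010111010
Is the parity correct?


Number of 1s: 7

No, parity error (7 ones)


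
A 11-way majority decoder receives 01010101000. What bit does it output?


Ones: 4 out of 11
Threshold: 6

0 (4/11 voted 1)


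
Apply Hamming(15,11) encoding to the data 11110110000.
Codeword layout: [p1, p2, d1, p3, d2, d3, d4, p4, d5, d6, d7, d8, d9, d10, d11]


Parity bits: p1=0, p2=1, p3=1, p4=0

011111100110000


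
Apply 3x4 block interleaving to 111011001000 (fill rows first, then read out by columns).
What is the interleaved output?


Matrix:
  1110
  1100
  1000
Read columns: 111110100000

111110100000


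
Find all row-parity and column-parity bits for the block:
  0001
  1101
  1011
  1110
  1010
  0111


Row parities: 111101
Column parities: 0100

Row P: 111101, Col P: 0100, Corner: 1


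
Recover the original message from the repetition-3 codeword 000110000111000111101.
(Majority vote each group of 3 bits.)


Groups: 000, 110, 000, 111, 000, 111, 101
Majority votes: 0101011

0101011


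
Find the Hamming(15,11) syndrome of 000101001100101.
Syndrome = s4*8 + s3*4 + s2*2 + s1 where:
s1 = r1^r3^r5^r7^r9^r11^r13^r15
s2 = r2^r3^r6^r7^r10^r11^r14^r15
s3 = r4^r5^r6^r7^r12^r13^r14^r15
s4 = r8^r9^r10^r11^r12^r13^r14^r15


s1=1, s2=1, s3=0, s4=0

Syndrome = 3 (error at position 3)


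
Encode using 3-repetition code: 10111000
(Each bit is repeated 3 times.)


Each bit -> 3 copies

111000111111111000000000


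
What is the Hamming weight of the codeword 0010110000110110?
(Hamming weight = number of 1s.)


Counting 1s in 0010110000110110

7


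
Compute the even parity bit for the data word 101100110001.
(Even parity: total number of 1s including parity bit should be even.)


Number of 1s in data: 6
Parity bit: 0

0


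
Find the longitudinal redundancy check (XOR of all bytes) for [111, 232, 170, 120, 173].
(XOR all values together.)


XOR chain: 111 ^ 232 ^ 170 ^ 120 ^ 173 = 248

248


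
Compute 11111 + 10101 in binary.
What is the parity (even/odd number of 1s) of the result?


11111 = 31
10101 = 21
Sum = 52 = 110100
1s count = 3

odd parity (3 ones in 110100)


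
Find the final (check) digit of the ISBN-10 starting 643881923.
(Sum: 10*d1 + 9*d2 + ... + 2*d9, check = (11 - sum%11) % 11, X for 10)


Weighted sum: 277
277 mod 11 = 2

Check digit: 9


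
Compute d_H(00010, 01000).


XOR: 01010
Count of 1s: 2

2


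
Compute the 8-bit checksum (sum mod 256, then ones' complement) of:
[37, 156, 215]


Sum = 408 mod 256 = 152
Complement = 103

103


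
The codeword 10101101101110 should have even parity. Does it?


Number of 1s: 9

No, parity error (9 ones)


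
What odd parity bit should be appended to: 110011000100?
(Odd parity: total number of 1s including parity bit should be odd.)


Number of 1s in data: 5
Parity bit: 0

0


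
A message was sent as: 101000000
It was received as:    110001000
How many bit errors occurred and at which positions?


XOR: 011001000

3 error(s) at position(s): 1, 2, 5


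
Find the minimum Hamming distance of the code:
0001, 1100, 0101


Comparing all pairs, minimum distance: 1
Can detect 0 errors, correct 0 errors

1


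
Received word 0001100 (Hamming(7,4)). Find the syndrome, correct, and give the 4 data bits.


Syndrome = 1: error at position 1

Data: 0100 (corrected bit 1)


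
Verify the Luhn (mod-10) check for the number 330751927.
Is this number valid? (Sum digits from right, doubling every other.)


Luhn sum = 41
41 mod 10 = 1

Invalid (Luhn sum mod 10 = 1)


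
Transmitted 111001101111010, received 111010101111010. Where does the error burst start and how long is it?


XOR: 000011000000000

Burst at position 4, length 2


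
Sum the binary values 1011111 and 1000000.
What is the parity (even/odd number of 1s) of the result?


1011111 = 95
1000000 = 64
Sum = 159 = 10011111
1s count = 6

even parity (6 ones in 10011111)


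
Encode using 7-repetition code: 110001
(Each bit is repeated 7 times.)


Each bit -> 7 copies

111111111111110000000000000000000001111111


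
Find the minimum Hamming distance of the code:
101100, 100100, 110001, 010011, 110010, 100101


Comparing all pairs, minimum distance: 1
Can detect 0 errors, correct 0 errors

1


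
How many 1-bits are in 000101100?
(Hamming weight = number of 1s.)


Counting 1s in 000101100

3


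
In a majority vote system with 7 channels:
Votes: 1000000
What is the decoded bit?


Ones: 1 out of 7
Threshold: 4

0 (1/7 voted 1)


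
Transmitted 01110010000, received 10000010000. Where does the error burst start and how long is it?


XOR: 11110000000

Burst at position 0, length 4


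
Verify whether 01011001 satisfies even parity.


Number of 1s: 4

Yes, parity is correct (4 ones)


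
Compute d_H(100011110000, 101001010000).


XOR: 001010100000
Count of 1s: 3

3


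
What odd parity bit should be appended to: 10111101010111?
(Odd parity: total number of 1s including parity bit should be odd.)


Number of 1s in data: 10
Parity bit: 1

1


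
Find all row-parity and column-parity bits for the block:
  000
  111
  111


Row parities: 011
Column parities: 000

Row P: 011, Col P: 000, Corner: 0


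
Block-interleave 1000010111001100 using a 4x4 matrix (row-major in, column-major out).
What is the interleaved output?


Matrix:
  1000
  0101
  1100
  1100
Read columns: 1011011100000100

1011011100000100


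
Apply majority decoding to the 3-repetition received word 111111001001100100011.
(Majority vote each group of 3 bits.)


Groups: 111, 111, 001, 001, 100, 100, 011
Majority votes: 1100001

1100001


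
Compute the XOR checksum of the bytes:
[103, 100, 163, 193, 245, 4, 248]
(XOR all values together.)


XOR chain: 103 ^ 100 ^ 163 ^ 193 ^ 245 ^ 4 ^ 248 = 104

104


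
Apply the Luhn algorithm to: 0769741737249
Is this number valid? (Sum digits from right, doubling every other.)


Luhn sum = 68
68 mod 10 = 8

Invalid (Luhn sum mod 10 = 8)


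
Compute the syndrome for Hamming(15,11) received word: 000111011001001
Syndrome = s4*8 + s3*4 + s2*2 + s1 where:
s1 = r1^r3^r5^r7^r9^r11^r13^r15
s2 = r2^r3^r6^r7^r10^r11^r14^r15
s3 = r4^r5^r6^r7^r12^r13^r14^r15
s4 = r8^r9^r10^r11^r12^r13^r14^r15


s1=1, s2=0, s3=1, s4=0

Syndrome = 5 (error at position 5)


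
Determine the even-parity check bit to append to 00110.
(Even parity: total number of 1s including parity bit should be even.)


Number of 1s in data: 2
Parity bit: 0

0


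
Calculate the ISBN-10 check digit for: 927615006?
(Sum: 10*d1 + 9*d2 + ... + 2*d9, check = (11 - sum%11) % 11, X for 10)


Weighted sum: 249
249 mod 11 = 7

Check digit: 4


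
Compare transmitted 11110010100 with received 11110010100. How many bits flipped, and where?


XOR: 00000000000

0 errors (received matches sent)


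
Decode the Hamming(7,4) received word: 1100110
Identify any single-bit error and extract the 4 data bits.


Syndrome = 0: no error detected

Data: 0110 (no errors)


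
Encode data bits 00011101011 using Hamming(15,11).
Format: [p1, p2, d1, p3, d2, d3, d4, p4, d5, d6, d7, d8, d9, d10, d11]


Parity bits: p1=1, p2=0, p3=0, p4=1

100000111101011


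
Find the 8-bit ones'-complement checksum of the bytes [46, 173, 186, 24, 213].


Sum = 642 mod 256 = 130
Complement = 125

125


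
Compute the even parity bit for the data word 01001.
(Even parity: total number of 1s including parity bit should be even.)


Number of 1s in data: 2
Parity bit: 0

0


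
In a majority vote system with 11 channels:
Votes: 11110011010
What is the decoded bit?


Ones: 7 out of 11
Threshold: 6

1 (7/11 voted 1)


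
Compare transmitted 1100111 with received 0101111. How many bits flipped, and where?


XOR: 1001000

2 error(s) at position(s): 0, 3


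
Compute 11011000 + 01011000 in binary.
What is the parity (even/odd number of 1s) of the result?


11011000 = 216
01011000 = 88
Sum = 304 = 100110000
1s count = 3

odd parity (3 ones in 100110000)


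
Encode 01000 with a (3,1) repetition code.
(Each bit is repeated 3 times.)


Each bit -> 3 copies

000111000000000


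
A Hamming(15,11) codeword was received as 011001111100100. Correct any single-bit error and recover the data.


Syndrome = 6: error at position 6

Data: 10011100100 (corrected bit 6)


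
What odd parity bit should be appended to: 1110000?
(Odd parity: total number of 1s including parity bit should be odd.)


Number of 1s in data: 3
Parity bit: 0

0


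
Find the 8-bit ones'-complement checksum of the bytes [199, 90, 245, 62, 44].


Sum = 640 mod 256 = 128
Complement = 127

127


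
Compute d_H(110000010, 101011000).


XOR: 011011010
Count of 1s: 5

5


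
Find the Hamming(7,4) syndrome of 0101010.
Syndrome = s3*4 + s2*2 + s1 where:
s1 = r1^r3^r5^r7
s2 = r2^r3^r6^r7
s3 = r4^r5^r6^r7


s1=0, s2=0, s3=0

Syndrome = 0 (no error)


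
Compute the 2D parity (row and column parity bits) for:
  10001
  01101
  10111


Row parities: 010
Column parities: 01011

Row P: 010, Col P: 01011, Corner: 1


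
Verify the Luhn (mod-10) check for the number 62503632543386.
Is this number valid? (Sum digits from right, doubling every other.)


Luhn sum = 53
53 mod 10 = 3

Invalid (Luhn sum mod 10 = 3)


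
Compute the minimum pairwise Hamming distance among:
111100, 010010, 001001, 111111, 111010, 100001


Comparing all pairs, minimum distance: 2
Can detect 1 errors, correct 0 errors

2


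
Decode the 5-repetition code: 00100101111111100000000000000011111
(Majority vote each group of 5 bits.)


Groups: 00100, 10111, 11111, 00000, 00000, 00000, 11111
Majority votes: 0110001

0110001


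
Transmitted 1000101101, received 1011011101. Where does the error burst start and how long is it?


XOR: 0011110000

Burst at position 2, length 4


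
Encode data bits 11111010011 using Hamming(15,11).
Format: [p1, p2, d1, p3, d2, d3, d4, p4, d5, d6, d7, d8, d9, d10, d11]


Parity bits: p1=0, p2=0, p3=1, p4=0

001111101010011


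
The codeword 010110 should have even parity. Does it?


Number of 1s: 3

No, parity error (3 ones)


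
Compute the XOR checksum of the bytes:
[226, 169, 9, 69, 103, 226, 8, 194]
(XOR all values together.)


XOR chain: 226 ^ 169 ^ 9 ^ 69 ^ 103 ^ 226 ^ 8 ^ 194 = 72

72


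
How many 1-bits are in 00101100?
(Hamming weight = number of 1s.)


Counting 1s in 00101100

3


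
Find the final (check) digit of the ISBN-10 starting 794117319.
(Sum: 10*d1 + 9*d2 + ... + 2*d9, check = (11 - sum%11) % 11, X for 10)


Weighted sum: 264
264 mod 11 = 0

Check digit: 0


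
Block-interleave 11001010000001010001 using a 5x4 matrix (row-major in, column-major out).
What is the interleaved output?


Matrix:
  1100
  1010
  0000
  0101
  0001
Read columns: 11000100100100000011

11000100100100000011


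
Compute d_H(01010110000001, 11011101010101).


XOR: 10001011010100
Count of 1s: 6

6


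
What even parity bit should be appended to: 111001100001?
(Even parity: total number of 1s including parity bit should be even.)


Number of 1s in data: 6
Parity bit: 0

0


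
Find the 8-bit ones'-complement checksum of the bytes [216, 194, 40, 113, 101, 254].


Sum = 918 mod 256 = 150
Complement = 105

105


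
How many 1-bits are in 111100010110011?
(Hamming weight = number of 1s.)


Counting 1s in 111100010110011

9


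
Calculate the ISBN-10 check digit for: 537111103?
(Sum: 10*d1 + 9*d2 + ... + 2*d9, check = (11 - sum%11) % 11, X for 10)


Weighted sum: 161
161 mod 11 = 7

Check digit: 4


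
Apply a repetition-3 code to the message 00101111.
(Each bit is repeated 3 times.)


Each bit -> 3 copies

000000111000111111111111


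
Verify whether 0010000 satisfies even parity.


Number of 1s: 1

No, parity error (1 ones)


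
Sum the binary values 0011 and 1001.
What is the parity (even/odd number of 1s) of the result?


0011 = 3
1001 = 9
Sum = 12 = 1100
1s count = 2

even parity (2 ones in 1100)


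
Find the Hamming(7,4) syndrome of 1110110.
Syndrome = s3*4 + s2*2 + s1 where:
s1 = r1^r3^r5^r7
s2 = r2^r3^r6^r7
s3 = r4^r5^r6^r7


s1=1, s2=1, s3=0

Syndrome = 3 (error at position 3)


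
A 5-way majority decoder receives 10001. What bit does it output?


Ones: 2 out of 5
Threshold: 3

0 (2/5 voted 1)


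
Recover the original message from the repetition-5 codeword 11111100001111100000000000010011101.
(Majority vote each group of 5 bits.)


Groups: 11111, 10000, 11111, 00000, 00000, 00100, 11101
Majority votes: 1010001

1010001


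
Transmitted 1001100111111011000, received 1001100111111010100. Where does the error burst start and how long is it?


XOR: 0000000000000001100

Burst at position 15, length 2


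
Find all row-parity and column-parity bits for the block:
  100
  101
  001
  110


Row parities: 1010
Column parities: 110

Row P: 1010, Col P: 110, Corner: 0


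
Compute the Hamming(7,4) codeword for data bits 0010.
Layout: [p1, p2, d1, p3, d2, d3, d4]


Parity bits: p1=0, p2=1, p3=1

0101010


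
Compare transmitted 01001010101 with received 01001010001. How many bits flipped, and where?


XOR: 00000000100

1 error(s) at position(s): 8


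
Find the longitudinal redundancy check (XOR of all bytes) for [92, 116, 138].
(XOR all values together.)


XOR chain: 92 ^ 116 ^ 138 = 162

162


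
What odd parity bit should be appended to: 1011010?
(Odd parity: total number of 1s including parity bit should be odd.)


Number of 1s in data: 4
Parity bit: 1

1


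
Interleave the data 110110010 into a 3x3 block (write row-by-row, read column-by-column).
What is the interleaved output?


Matrix:
  110
  110
  010
Read columns: 110111000

110111000


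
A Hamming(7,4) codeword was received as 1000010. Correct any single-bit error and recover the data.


Syndrome = 7: error at position 7

Data: 0011 (corrected bit 7)


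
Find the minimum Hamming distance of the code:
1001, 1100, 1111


Comparing all pairs, minimum distance: 2
Can detect 1 errors, correct 0 errors

2


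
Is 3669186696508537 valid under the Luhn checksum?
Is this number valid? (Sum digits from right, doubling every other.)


Luhn sum = 84
84 mod 10 = 4

Invalid (Luhn sum mod 10 = 4)


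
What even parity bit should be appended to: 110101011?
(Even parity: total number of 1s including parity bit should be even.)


Number of 1s in data: 6
Parity bit: 0

0


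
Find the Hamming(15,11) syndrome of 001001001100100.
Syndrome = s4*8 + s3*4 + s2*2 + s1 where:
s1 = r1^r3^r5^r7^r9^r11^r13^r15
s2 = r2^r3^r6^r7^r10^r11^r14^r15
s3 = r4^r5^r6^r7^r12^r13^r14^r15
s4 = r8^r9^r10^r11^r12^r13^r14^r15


s1=1, s2=1, s3=0, s4=1

Syndrome = 11 (error at position 11)


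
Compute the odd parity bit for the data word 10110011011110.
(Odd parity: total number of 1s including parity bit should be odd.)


Number of 1s in data: 9
Parity bit: 0

0


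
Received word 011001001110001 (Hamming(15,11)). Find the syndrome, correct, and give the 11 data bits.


Syndrome = 0: no error detected

Data: 10101110001 (no errors)


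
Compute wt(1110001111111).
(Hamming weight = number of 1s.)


Counting 1s in 1110001111111

10


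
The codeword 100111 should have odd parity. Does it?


Number of 1s: 4

No, parity error (4 ones)


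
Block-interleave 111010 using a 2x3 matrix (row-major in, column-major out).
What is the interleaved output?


Matrix:
  111
  010
Read columns: 101110

101110


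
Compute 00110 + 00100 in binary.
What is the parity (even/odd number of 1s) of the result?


00110 = 6
00100 = 4
Sum = 10 = 1010
1s count = 2

even parity (2 ones in 1010)


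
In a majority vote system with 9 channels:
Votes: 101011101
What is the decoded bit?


Ones: 6 out of 9
Threshold: 5

1 (6/9 voted 1)


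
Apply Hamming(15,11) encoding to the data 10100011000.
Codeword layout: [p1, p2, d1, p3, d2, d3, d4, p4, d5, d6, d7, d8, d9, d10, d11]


Parity bits: p1=0, p2=1, p3=0, p4=0

011001000011000


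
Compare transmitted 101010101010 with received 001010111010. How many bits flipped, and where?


XOR: 100000010000

2 error(s) at position(s): 0, 7


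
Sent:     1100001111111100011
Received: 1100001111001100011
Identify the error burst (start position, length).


XOR: 0000000000110000000

Burst at position 10, length 2


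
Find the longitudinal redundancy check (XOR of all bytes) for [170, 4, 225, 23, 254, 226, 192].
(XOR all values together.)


XOR chain: 170 ^ 4 ^ 225 ^ 23 ^ 254 ^ 226 ^ 192 = 132

132


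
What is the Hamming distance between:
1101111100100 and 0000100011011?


XOR: 1101011111111
Count of 1s: 11

11


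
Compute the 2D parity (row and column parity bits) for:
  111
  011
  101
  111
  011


Row parities: 10010
Column parities: 101

Row P: 10010, Col P: 101, Corner: 0


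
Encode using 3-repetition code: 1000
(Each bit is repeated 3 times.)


Each bit -> 3 copies

111000000000


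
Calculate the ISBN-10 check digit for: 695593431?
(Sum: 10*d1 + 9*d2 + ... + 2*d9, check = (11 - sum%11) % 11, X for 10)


Weighted sum: 312
312 mod 11 = 4

Check digit: 7


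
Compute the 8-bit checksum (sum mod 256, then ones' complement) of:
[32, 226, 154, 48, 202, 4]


Sum = 666 mod 256 = 154
Complement = 101

101


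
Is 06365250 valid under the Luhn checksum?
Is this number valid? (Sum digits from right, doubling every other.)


Luhn sum = 22
22 mod 10 = 2

Invalid (Luhn sum mod 10 = 2)


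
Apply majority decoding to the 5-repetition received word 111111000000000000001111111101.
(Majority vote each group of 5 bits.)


Groups: 11111, 10000, 00000, 00000, 11111, 11101
Majority votes: 100011

100011


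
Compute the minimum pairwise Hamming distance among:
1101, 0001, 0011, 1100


Comparing all pairs, minimum distance: 1
Can detect 0 errors, correct 0 errors

1


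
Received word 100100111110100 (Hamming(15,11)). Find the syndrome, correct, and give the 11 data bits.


Syndrome = 15: error at position 15

Data: 00011110101 (corrected bit 15)


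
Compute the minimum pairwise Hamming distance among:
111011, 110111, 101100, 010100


Comparing all pairs, minimum distance: 2
Can detect 1 errors, correct 0 errors

2


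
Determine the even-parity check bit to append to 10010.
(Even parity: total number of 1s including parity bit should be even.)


Number of 1s in data: 2
Parity bit: 0

0


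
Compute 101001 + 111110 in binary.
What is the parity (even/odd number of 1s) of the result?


101001 = 41
111110 = 62
Sum = 103 = 1100111
1s count = 5

odd parity (5 ones in 1100111)


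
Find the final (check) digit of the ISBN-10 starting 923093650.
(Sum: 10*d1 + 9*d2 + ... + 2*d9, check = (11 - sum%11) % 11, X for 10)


Weighted sum: 240
240 mod 11 = 9

Check digit: 2


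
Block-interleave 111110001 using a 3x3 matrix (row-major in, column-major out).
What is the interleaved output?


Matrix:
  111
  110
  001
Read columns: 110110101

110110101


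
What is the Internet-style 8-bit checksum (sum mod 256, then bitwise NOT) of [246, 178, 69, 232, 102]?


Sum = 827 mod 256 = 59
Complement = 196

196


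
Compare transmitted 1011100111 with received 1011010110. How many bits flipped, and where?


XOR: 0000110001

3 error(s) at position(s): 4, 5, 9


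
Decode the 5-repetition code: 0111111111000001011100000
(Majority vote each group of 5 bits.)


Groups: 01111, 11111, 00000, 10111, 00000
Majority votes: 11010

11010


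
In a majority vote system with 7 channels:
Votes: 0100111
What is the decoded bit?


Ones: 4 out of 7
Threshold: 4

1 (4/7 voted 1)


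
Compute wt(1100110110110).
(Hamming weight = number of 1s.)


Counting 1s in 1100110110110

8


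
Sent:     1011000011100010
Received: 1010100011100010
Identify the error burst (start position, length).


XOR: 0001100000000000

Burst at position 3, length 2


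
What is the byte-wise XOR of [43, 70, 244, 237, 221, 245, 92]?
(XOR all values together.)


XOR chain: 43 ^ 70 ^ 244 ^ 237 ^ 221 ^ 245 ^ 92 = 0

0


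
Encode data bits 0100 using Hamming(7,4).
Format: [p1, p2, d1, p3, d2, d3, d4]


Parity bits: p1=1, p2=0, p3=1

1001100


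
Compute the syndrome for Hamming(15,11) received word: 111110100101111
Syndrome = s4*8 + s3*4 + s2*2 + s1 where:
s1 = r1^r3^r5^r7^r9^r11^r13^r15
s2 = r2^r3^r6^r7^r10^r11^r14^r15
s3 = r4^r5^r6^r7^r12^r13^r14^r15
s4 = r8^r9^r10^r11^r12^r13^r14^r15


s1=0, s2=0, s3=1, s4=1

Syndrome = 12 (error at position 12)


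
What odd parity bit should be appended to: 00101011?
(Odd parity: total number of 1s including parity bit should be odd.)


Number of 1s in data: 4
Parity bit: 1

1


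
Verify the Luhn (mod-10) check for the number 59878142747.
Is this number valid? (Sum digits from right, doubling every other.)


Luhn sum = 67
67 mod 10 = 7

Invalid (Luhn sum mod 10 = 7)


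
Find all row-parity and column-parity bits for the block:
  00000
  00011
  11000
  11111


Row parities: 0001
Column parities: 00100

Row P: 0001, Col P: 00100, Corner: 1


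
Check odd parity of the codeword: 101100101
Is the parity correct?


Number of 1s: 5

Yes, parity is correct (5 ones)


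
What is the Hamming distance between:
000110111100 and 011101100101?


XOR: 011011011001
Count of 1s: 7

7


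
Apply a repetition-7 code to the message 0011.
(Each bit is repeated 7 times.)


Each bit -> 7 copies

0000000000000011111111111111


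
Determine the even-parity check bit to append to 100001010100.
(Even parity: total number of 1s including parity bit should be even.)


Number of 1s in data: 4
Parity bit: 0

0


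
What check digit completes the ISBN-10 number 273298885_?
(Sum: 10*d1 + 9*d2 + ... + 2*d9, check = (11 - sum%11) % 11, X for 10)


Weighted sum: 281
281 mod 11 = 6

Check digit: 5


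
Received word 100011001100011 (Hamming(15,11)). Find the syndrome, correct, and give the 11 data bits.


Syndrome = 0: no error detected

Data: 01101100011 (no errors)


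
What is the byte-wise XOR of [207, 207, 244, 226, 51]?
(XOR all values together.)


XOR chain: 207 ^ 207 ^ 244 ^ 226 ^ 51 = 37

37


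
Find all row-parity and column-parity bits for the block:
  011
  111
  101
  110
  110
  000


Row parities: 010000
Column parities: 001

Row P: 010000, Col P: 001, Corner: 1


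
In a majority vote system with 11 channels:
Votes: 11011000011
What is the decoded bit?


Ones: 6 out of 11
Threshold: 6

1 (6/11 voted 1)


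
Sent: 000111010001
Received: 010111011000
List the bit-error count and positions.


XOR: 010000001001

3 error(s) at position(s): 1, 8, 11


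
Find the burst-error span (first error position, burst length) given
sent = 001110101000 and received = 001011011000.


XOR: 000101110000

Burst at position 3, length 5


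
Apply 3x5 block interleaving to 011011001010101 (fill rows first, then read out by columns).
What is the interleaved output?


Matrix:
  01101
  10010
  10101
Read columns: 011100101010101

011100101010101


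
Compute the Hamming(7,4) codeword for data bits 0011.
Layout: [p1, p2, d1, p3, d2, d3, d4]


Parity bits: p1=1, p2=0, p3=0

1000011


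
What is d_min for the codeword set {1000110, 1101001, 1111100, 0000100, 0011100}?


Comparing all pairs, minimum distance: 2
Can detect 1 errors, correct 0 errors

2


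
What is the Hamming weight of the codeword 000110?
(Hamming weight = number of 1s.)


Counting 1s in 000110

2


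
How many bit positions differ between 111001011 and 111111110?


XOR: 000110101
Count of 1s: 4

4


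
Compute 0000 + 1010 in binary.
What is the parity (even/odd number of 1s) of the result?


0000 = 0
1010 = 10
Sum = 10 = 1010
1s count = 2

even parity (2 ones in 1010)


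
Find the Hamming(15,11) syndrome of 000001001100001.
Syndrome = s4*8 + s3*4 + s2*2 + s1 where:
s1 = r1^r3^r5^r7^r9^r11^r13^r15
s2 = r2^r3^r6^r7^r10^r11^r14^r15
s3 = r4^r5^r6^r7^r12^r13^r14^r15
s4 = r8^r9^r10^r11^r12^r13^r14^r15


s1=0, s2=1, s3=0, s4=1

Syndrome = 10 (error at position 10)


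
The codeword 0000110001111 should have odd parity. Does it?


Number of 1s: 6

No, parity error (6 ones)


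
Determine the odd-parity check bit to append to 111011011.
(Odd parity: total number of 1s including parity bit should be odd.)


Number of 1s in data: 7
Parity bit: 0

0


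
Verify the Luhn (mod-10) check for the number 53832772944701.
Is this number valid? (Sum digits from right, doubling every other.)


Luhn sum = 61
61 mod 10 = 1

Invalid (Luhn sum mod 10 = 1)


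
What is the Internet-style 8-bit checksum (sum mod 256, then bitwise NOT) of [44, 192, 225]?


Sum = 461 mod 256 = 205
Complement = 50

50


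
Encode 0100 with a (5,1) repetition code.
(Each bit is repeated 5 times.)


Each bit -> 5 copies

00000111110000000000


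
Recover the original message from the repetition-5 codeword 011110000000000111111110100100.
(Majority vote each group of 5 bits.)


Groups: 01111, 00000, 00000, 11111, 11101, 00100
Majority votes: 100110

100110


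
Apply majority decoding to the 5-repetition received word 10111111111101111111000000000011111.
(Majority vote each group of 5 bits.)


Groups: 10111, 11111, 11011, 11111, 00000, 00000, 11111
Majority votes: 1111001

1111001


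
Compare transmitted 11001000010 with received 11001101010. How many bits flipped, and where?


XOR: 00000101000

2 error(s) at position(s): 5, 7


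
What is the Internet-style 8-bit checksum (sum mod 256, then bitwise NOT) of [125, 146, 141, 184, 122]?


Sum = 718 mod 256 = 206
Complement = 49

49


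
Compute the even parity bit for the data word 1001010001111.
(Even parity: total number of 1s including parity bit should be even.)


Number of 1s in data: 7
Parity bit: 1

1


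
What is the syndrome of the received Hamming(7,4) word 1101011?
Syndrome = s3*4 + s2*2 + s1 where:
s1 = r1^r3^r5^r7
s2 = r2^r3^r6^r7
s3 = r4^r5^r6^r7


s1=0, s2=1, s3=1

Syndrome = 6 (error at position 6)


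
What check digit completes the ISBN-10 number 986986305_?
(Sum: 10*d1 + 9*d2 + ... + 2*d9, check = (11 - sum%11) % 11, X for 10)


Weighted sum: 373
373 mod 11 = 10

Check digit: 1


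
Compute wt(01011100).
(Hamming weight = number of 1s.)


Counting 1s in 01011100

4


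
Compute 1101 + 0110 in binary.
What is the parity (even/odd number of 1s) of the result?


1101 = 13
0110 = 6
Sum = 19 = 10011
1s count = 3

odd parity (3 ones in 10011)


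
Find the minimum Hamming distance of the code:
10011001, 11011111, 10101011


Comparing all pairs, minimum distance: 3
Can detect 2 errors, correct 1 errors

3


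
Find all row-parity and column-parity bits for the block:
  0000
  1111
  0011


Row parities: 000
Column parities: 1100

Row P: 000, Col P: 1100, Corner: 0


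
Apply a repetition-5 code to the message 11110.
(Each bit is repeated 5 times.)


Each bit -> 5 copies

1111111111111111111100000


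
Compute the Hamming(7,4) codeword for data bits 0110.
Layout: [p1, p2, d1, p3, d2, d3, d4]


Parity bits: p1=1, p2=1, p3=0

1100110


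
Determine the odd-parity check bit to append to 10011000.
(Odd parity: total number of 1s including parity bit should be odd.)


Number of 1s in data: 3
Parity bit: 0

0


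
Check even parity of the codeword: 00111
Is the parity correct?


Number of 1s: 3

No, parity error (3 ones)


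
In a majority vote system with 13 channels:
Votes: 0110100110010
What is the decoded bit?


Ones: 6 out of 13
Threshold: 7

0 (6/13 voted 1)


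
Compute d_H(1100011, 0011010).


XOR: 1111001
Count of 1s: 5

5


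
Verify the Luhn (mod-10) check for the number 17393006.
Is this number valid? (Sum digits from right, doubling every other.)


Luhn sum = 36
36 mod 10 = 6

Invalid (Luhn sum mod 10 = 6)


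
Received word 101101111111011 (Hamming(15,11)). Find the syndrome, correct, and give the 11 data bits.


Syndrome = 10: error at position 10

Data: 10111011011 (corrected bit 10)


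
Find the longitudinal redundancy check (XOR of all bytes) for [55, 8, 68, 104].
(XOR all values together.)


XOR chain: 55 ^ 8 ^ 68 ^ 104 = 19

19


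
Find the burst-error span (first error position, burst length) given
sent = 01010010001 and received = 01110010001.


XOR: 00100000000

Burst at position 2, length 1


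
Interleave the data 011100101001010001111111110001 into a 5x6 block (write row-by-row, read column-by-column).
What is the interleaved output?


Matrix:
  011100
  101001
  010001
  111111
  110001
Read columns: 010111011111010100100001001111

010111011111010100100001001111


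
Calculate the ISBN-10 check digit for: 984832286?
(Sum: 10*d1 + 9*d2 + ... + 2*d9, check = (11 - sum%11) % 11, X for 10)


Weighted sum: 322
322 mod 11 = 3

Check digit: 8


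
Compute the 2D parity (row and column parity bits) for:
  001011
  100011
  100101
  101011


Row parities: 1110
Column parities: 100110

Row P: 1110, Col P: 100110, Corner: 1


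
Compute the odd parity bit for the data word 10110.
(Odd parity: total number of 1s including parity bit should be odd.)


Number of 1s in data: 3
Parity bit: 0

0


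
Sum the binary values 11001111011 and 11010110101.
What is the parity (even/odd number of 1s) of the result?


11001111011 = 1659
11010110101 = 1717
Sum = 3376 = 110100110000
1s count = 5

odd parity (5 ones in 110100110000)


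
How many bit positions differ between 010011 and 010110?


XOR: 000101
Count of 1s: 2

2


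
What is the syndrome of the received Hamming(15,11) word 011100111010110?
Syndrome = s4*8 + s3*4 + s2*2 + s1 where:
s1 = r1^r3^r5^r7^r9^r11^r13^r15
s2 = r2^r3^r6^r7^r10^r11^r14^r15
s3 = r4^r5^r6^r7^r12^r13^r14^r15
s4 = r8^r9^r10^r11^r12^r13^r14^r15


s1=1, s2=1, s3=0, s4=1

Syndrome = 11 (error at position 11)


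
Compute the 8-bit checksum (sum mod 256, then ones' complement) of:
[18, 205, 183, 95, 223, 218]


Sum = 942 mod 256 = 174
Complement = 81

81


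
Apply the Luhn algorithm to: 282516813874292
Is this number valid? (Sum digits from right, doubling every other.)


Luhn sum = 64
64 mod 10 = 4

Invalid (Luhn sum mod 10 = 4)


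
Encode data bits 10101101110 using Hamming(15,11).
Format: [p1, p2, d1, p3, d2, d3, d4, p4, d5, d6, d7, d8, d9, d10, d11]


Parity bits: p1=1, p2=0, p3=0, p4=1

101001011101110


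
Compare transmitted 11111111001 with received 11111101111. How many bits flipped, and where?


XOR: 00000010110

3 error(s) at position(s): 6, 8, 9


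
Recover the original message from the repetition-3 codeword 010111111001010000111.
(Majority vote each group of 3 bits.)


Groups: 010, 111, 111, 001, 010, 000, 111
Majority votes: 0110001

0110001


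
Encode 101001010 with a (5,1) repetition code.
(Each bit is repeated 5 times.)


Each bit -> 5 copies

111110000011111000000000011111000001111100000


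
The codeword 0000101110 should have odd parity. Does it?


Number of 1s: 4

No, parity error (4 ones)


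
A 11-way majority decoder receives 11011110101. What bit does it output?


Ones: 8 out of 11
Threshold: 6

1 (8/11 voted 1)


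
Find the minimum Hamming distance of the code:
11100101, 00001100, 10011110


Comparing all pairs, minimum distance: 3
Can detect 2 errors, correct 1 errors

3


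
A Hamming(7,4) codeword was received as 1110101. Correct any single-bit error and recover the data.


Syndrome = 2: error at position 2

Data: 1101 (corrected bit 2)


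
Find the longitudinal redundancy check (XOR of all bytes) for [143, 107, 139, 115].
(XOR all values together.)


XOR chain: 143 ^ 107 ^ 139 ^ 115 = 28

28


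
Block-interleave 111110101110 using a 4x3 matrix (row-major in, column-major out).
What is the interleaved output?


Matrix:
  111
  110
  101
  110
Read columns: 111111011010

111111011010


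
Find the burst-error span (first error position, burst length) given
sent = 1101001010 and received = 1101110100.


XOR: 0000111110

Burst at position 4, length 5


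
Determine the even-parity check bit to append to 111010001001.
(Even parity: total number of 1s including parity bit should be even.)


Number of 1s in data: 6
Parity bit: 0

0


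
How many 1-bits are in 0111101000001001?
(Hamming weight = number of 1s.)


Counting 1s in 0111101000001001

7


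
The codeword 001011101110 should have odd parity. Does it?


Number of 1s: 7

Yes, parity is correct (7 ones)


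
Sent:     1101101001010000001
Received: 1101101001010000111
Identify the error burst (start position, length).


XOR: 0000000000000000110

Burst at position 16, length 2


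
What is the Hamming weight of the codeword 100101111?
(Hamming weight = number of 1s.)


Counting 1s in 100101111

6


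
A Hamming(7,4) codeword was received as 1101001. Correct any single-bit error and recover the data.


Syndrome = 0: no error detected

Data: 0001 (no errors)


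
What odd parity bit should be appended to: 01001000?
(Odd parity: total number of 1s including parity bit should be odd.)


Number of 1s in data: 2
Parity bit: 1

1


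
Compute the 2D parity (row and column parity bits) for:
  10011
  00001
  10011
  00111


Row parities: 1111
Column parities: 00110

Row P: 1111, Col P: 00110, Corner: 0


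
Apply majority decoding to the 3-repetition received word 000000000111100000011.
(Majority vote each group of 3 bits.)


Groups: 000, 000, 000, 111, 100, 000, 011
Majority votes: 0001001

0001001


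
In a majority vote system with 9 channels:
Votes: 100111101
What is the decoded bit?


Ones: 6 out of 9
Threshold: 5

1 (6/9 voted 1)


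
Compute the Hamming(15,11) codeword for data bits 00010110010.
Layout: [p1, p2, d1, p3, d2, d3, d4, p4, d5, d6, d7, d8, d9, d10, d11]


Parity bits: p1=0, p2=0, p3=0, p4=1

000000110110010


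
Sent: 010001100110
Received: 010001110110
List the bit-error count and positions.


XOR: 000000010000

1 error(s) at position(s): 7


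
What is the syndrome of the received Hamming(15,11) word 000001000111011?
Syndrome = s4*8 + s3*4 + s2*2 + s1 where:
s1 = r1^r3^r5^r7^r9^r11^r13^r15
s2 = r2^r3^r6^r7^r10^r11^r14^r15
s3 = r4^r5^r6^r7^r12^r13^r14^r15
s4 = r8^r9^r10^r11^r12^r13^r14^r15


s1=0, s2=1, s3=0, s4=1

Syndrome = 10 (error at position 10)


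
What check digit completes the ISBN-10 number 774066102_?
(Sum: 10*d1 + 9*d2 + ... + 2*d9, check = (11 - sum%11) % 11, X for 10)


Weighted sum: 239
239 mod 11 = 8

Check digit: 3


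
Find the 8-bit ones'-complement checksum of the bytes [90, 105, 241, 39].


Sum = 475 mod 256 = 219
Complement = 36

36


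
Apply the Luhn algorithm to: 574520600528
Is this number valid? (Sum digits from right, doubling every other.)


Luhn sum = 45
45 mod 10 = 5

Invalid (Luhn sum mod 10 = 5)


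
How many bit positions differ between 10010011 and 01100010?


XOR: 11110001
Count of 1s: 5

5


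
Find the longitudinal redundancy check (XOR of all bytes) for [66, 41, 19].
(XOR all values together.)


XOR chain: 66 ^ 41 ^ 19 = 120

120


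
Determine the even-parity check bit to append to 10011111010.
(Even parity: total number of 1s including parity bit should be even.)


Number of 1s in data: 7
Parity bit: 1

1
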